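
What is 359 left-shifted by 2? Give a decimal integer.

359 = 00101100111
shift left by 2 → 10110011100 = 1436
(equivalently, 359 × 2^2 = 359 × 4)

1436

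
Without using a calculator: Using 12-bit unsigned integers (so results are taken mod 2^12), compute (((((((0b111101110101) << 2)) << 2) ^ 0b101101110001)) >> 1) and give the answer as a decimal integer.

0b111101110101 = 111101110101
→ << 2 (mod 2^12) → 110111010100 = 3540
→ << 2 (mod 2^12) → 011101010000 = 1872
0b101101110001 = 101101110001
→ ^ → 110000100001 = 3105
→ >> 1 → 011000010000 = 1552

1552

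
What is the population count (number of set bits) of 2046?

2046 = 11111111110
Count the 1s: 1 + 1 + 1 + 1 + 1 + 1 + 1 + 1 + 1 + 1 = 10

10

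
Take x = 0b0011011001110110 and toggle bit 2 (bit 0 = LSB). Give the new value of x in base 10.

x = 0011011001110110
bit 2 is currently 1; toggle it via x ^ (1 << 2) = x ^ 4
→ 0011011001110010 = 13938

13938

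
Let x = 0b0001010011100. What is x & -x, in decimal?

x = 1010011100 = 668
-x (two's complement) = …0101100100
AND   = 0000000100 = 4
(x & -x isolates the lowest set bit of x.)

4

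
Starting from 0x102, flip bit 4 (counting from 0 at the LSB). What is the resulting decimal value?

x = 100000010
bit 4 is currently 0; toggle it via x ^ (1 << 4) = x ^ 16
→ 100010010 = 274

274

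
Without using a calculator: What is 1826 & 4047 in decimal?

1826 = 011100100010
4047 = 111111001111
AND → 011100000010 = 1794

1794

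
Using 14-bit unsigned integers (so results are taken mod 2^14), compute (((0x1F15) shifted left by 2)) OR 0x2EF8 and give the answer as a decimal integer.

16124

0x1F15 = 01111100010101
→ shifted left by 2 (mod 2^14) → 11110001010100 = 15444
0x2EF8 = 10111011111000
→ OR → 11111011111100 = 16124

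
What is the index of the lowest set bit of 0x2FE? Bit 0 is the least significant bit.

0x2FE = 1011111110
Trailing zeros: 1, so the lowest set bit is bit 1 (value 2).

1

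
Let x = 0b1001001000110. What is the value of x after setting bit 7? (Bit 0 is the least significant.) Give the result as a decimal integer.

4806

x = 1001001000110
bit 7 is currently 0; set it via x | (1 << 7) = x | 128
→ 1001011000110 = 4806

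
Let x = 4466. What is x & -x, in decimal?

x = 1000101110010 = 4466
-x (two's complement) = …0111010001110
AND   = 0000000000010 = 2
(x & -x isolates the lowest set bit of x.)

2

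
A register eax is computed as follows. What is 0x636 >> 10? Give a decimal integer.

1

0x636 = 11000110110
shift right by 10 → 00000000001 = 1
(equivalently, floor(1590 / 1024))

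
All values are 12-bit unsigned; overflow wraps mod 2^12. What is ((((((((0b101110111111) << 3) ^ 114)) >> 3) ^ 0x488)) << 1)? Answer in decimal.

0b101110111111 = 101110111111
→ << 3 (mod 2^12) → 110111111000 = 3576
114 = 000001110010
→ ^ → 110110001010 = 3466
→ >> 3 → 000110110001 = 433
0x488 = 010010001000
→ ^ → 010100111001 = 1337
→ << 1 (mod 2^12) → 101001110010 = 2674

2674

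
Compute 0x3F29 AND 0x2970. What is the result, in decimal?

0x3F29 = 11111100101001
0x2970 = 10100101110000
AND → 10100100100000 = 10528

10528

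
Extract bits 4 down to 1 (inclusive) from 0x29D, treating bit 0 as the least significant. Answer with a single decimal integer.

v = 01010011101
Shift right by 1: 0101001110
Mask low 4 bits: 1110 = 14

14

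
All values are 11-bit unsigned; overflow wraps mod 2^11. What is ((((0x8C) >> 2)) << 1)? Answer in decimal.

70

0x8C = 00010001100
→ >> 2 → 00000100011 = 35
→ << 1 (mod 2^11) → 00001000110 = 70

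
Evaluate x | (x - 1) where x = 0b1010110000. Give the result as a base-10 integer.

703

x = 1010110000 = 688
x - 1 = 1010101111
OR    = 1010111111 = 703
(x | (x - 1) sets all bits below the lowest set bit.)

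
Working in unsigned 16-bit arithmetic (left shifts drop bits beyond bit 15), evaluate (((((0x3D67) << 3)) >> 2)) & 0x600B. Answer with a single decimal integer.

8202

0x3D67 = 0011110101100111
→ << 3 (mod 2^16) → 1110101100111000 = 60216
→ >> 2 → 0011101011001110 = 15054
0x600B = 0110000000001011
→ & → 0010000000001010 = 8202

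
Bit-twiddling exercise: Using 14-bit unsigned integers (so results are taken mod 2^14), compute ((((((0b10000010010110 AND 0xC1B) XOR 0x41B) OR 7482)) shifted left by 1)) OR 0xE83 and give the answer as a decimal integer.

16119

0b10000010010110 = 10000010010110
0xC1B = 00110000011011
→ AND → 00000000010010 = 18
0x41B = 00010000011011
→ XOR → 00010000001001 = 1033
7482 = 01110100111010
→ OR → 01110100111011 = 7483
→ shifted left by 1 (mod 2^14) → 11101001110110 = 14966
0xE83 = 00111010000011
→ OR → 11111011110111 = 16119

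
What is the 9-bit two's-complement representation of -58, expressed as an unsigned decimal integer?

454

58 in 9 bits: 000111010
Invert: 111000101
Add 1:  111000110 = 454
(Check: 2^9 - 58 = 512 - 58 = 454.)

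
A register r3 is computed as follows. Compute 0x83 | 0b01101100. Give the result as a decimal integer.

239

0x83 = 10000011
b = 01101100
 OR → 11101111 = 239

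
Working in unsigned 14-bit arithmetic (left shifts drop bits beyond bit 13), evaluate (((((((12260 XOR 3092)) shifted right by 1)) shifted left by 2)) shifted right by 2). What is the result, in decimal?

504

12260 = 10111111100100
3092 = 00110000010100
→ XOR → 10001111110000 = 9200
→ shifted right by 1 → 01000111111000 = 4600
→ shifted left by 2 (mod 2^14) → 00011111100000 = 2016
→ shifted right by 2 → 00000111111000 = 504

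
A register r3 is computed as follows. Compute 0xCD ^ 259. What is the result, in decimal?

462

0xCD = 011001101
259 = 100000011
XOR → 111001110 = 462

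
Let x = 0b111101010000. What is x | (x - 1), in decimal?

3935

x = 111101010000 = 3920
x - 1 = 111101001111
OR    = 111101011111 = 3935
(x | (x - 1) sets all bits below the lowest set bit.)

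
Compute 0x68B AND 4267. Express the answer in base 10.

139

0x68B = 0011010001011
4267 = 1000010101011
AND → 0000010001011 = 139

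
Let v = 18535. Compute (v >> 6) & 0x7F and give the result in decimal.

33

v = 0100100001100111
Shift right by 6: 0100100001
Mask low 7 bits: 0100001 = 33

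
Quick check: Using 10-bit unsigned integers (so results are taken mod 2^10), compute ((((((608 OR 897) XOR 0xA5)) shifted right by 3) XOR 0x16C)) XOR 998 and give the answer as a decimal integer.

608 = 1001100000
897 = 1110000001
→ OR → 1111100001 = 993
0xA5 = 0010100101
→ XOR → 1101000100 = 836
→ shifted right by 3 → 0001101000 = 104
0x16C = 0101101100
→ XOR → 0100000100 = 260
998 = 1111100110
→ XOR → 1011100010 = 738

738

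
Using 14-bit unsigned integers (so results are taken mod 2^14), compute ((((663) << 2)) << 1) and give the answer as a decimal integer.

663 = 00001010010111
→ << 2 (mod 2^14) → 00101001011100 = 2652
→ << 1 (mod 2^14) → 01010010111000 = 5304

5304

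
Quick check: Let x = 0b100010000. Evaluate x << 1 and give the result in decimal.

x = 0100010000
shift left by 1 → 1000100000 = 544
(equivalently, 272 × 2^1 = 272 × 2)

544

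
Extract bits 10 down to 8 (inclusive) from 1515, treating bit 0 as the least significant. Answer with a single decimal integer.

5

v = 0010111101011
Shift right by 8: 00101
Mask low 3 bits: 101 = 5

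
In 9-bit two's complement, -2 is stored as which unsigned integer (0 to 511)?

2 in 9 bits: 000000010
Invert: 111111101
Add 1:  111111110 = 510
(Check: 2^9 - 2 = 512 - 2 = 510.)

510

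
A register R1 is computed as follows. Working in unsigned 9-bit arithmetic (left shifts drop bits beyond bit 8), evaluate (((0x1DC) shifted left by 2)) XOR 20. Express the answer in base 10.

356

0x1DC = 111011100
→ shifted left by 2 (mod 2^9) → 101110000 = 368
20 = 000010100
→ XOR → 101100100 = 356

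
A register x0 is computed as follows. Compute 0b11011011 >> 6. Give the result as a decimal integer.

x = 11011011
shift right by 6 → 00000011 = 3
(equivalently, floor(219 / 64))

3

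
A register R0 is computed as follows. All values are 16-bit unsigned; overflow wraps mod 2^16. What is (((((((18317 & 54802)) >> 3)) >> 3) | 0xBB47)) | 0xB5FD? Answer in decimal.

18317 = 0100011110001101
54802 = 1101011000010010
→ & → 0100011000000000 = 17920
→ >> 3 → 0000100011000000 = 2240
→ >> 3 → 0000000100011000 = 280
0xBB47 = 1011101101000111
→ | → 1011101101011111 = 47967
0xB5FD = 1011010111111101
→ | → 1011111111111111 = 49151

49151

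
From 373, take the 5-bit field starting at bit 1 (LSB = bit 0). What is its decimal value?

v = 0000101110101
Shift right by 1: 000010111010
Mask low 5 bits: 11010 = 26

26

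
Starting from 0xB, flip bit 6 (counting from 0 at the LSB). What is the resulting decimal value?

x = 00001011
bit 6 is currently 0; toggle it via x ^ (1 << 6) = x ^ 64
→ 01001011 = 75

75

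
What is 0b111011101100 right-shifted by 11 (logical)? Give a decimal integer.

1

x = 111011101100
shift right by 11 → 000000000001 = 1
(equivalently, floor(3820 / 2048))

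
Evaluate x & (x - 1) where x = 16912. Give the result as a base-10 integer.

x = 100001000010000 = 16912
x - 1 = 100001000001111
AND   = 100001000000000 = 16896
(x & (x - 1) clears the lowest set bit of x.)

16896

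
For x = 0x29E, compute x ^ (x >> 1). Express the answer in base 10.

x = 1010011110 = 670
x>>1 = 0101001111
XOR  = 1111010001 = 977
(x ^ (x >> 1) gives the standard binary-reflected Gray code of x.)

977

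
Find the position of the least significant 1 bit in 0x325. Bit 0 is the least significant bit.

0x325 = 1100100101
Trailing zeros: 0, so the lowest set bit is bit 0 (value 1).

0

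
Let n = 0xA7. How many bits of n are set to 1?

5

0xA7 = 10100111
Count the 1s: 1 + 1 + 1 + 1 + 1 = 5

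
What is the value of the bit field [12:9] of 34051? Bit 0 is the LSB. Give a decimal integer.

v = 1000010100000011
Shift right by 9: 1000010
Mask low 4 bits: 0010 = 2

2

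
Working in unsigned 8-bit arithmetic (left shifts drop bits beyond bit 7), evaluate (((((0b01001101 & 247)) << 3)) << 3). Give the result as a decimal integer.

0b01001101 = 01001101
247 = 11110111
→ & → 01000101 = 69
→ << 3 (mod 2^8) → 00101000 = 40
→ << 3 (mod 2^8) → 01000000 = 64

64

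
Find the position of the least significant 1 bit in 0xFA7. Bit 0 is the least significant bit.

0

0xFA7 = 111110100111
Trailing zeros: 0, so the lowest set bit is bit 0 (value 1).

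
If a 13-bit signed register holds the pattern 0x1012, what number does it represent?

pattern = 1000000010010 (MSB is 1 ⇒ negative)
Invert: 0111111101101, add 1 → 0111111101110 = 4078, so the value is -4078.
(Equivalently: 4114 - 2^13 = 4114 - 8192 = -4078.)

-4078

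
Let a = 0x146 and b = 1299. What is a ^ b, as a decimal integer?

1109

0x146 = 00101000110
1299 = 10100010011
XOR → 10001010101 = 1109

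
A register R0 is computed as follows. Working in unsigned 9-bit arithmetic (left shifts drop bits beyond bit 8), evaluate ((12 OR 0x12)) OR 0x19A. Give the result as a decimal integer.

12 = 000001100
0x12 = 000010010
→ OR → 000011110 = 30
0x19A = 110011010
→ OR → 110011110 = 414

414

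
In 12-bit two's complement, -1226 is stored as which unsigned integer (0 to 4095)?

2870

1226 in 12 bits: 010011001010
Invert: 101100110101
Add 1:  101100110110 = 2870
(Check: 2^12 - 1226 = 4096 - 1226 = 2870.)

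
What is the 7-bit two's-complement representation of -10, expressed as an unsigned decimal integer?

118

10 in 7 bits: 0001010
Invert: 1110101
Add 1:  1110110 = 118
(Check: 2^7 - 10 = 128 - 10 = 118.)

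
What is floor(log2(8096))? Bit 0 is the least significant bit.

12

8096 = 1111110100000
The topmost 1 is at position 12 (since 2^12 = 4096 ≤ 8096 < 8192).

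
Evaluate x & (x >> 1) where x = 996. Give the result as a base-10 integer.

480

x = 1111100100 = 996
x>>1 = 0111110010
AND  = 0111100000 = 480
(x & (x >> 1) has a 1 wherever x has two consecutive 1 bits.)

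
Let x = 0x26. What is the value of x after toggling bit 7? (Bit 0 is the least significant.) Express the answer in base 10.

166

x = 00100110
bit 7 is currently 0; toggle it via x ^ (1 << 7) = x ^ 128
→ 10100110 = 166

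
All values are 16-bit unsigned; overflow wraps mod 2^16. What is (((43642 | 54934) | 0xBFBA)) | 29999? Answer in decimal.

65535

43642 = 1010101001111010
54934 = 1101011010010110
→ | → 1111111011111110 = 65278
0xBFBA = 1011111110111010
→ | → 1111111111111110 = 65534
29999 = 0111010100101111
→ | → 1111111111111111 = 65535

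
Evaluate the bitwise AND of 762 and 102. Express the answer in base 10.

762 = 1011111010
102 = 0001100110
AND → 0001100010 = 98

98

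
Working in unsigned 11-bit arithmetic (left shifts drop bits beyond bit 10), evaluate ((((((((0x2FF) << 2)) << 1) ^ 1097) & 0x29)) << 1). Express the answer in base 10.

0x2FF = 01011111111
→ << 2 (mod 2^11) → 01111111100 = 1020
→ << 1 (mod 2^11) → 11111111000 = 2040
1097 = 10001001001
→ ^ → 01110110001 = 945
0x29 = 00000101001
→ & → 00000100001 = 33
→ << 1 (mod 2^11) → 00001000010 = 66

66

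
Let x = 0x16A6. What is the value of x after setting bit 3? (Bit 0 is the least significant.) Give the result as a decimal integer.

5806

x = 1011010100110
bit 3 is currently 0; set it via x | (1 << 3) = x | 8
→ 1011010101110 = 5806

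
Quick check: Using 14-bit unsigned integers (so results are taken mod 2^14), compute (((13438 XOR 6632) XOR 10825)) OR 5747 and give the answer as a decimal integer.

13438 = 11010001111110
6632 = 01100111101000
→ XOR → 10110110010110 = 11670
10825 = 10101001001001
→ XOR → 00011111011111 = 2015
5747 = 01011001110011
→ OR → 01011111111111 = 6143

6143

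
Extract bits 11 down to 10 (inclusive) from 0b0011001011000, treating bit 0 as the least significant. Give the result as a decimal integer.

v = 0011001011000
Shift right by 10: 001
Mask low 2 bits: 01 = 1

1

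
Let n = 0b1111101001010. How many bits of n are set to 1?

8

n = 1111101001010
Count the 1s: 1 + 1 + 1 + 1 + 1 + 1 + 1 + 1 = 8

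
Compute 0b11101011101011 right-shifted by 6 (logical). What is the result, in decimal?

x = 11101011101011
shift right by 6 → 00000011101011 = 235
(equivalently, floor(15083 / 64))

235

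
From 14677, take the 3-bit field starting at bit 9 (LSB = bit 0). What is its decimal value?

4

v = 11100101010101
Shift right by 9: 11100
Mask low 3 bits: 100 = 4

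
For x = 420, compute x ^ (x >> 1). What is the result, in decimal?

x = 110100100 = 420
x>>1 = 011010010
XOR  = 101110110 = 374
(x ^ (x >> 1) gives the standard binary-reflected Gray code of x.)

374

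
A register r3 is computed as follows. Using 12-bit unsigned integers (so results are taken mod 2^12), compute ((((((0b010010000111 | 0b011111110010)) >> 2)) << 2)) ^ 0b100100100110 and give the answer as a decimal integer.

3794

0b010010000111 = 010010000111
0b011111110010 = 011111110010
→ | → 011111110111 = 2039
→ >> 2 → 000111111101 = 509
→ << 2 (mod 2^12) → 011111110100 = 2036
0b100100100110 = 100100100110
→ ^ → 111011010010 = 3794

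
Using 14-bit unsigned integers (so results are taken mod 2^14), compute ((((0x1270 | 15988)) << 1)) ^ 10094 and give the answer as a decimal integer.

7046

0x1270 = 01001001110000
15988 = 11111001110100
→ | → 11111001110100 = 15988
→ << 1 (mod 2^14) → 11110011101000 = 15592
10094 = 10011101101110
→ ^ → 01101110000110 = 7046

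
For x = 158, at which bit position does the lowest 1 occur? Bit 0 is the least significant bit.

158 = 10011110
Trailing zeros: 1, so the lowest set bit is bit 1 (value 2).

1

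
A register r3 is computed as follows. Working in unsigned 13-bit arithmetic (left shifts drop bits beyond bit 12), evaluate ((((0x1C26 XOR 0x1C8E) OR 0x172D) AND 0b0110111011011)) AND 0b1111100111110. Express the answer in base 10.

1288

0x1C26 = 1110000100110
0x1C8E = 1110010001110
→ XOR → 0000010101000 = 168
0x172D = 1011100101101
→ OR → 1011110101101 = 6061
0b0110111011011 = 0110111011011
→ AND → 0010110001001 = 1417
0b1111100111110 = 1111100111110
→ AND → 0010100001000 = 1288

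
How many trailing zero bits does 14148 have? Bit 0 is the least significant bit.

14148 = 11011101000100
Trailing zeros: 2, so the lowest set bit is bit 2 (value 4).

2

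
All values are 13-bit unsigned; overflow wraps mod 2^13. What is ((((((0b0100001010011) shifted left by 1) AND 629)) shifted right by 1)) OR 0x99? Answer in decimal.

0b0100001010011 = 0100001010011
→ shifted left by 1 (mod 2^13) → 1000010100110 = 4262
629 = 0001001110101
→ AND → 0000000100100 = 36
→ shifted right by 1 → 0000000010010 = 18
0x99 = 0000010011001
→ OR → 0000010011011 = 155

155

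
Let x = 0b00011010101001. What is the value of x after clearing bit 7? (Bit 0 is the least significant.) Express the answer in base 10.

x = 00011010101001
bit 7 is currently 1; clear it via x & ~(1 << 7) = x & ~128
→ 00011000101001 = 1577

1577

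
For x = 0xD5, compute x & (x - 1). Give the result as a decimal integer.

x = 11010101 = 213
x - 1 = 11010100
AND   = 11010100 = 212
(x & (x - 1) clears the lowest set bit of x.)

212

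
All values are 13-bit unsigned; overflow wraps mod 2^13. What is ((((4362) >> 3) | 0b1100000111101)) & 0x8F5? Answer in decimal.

2101

4362 = 1000100001010
→ >> 3 → 0001000100001 = 545
0b1100000111101 = 1100000111101
→ | → 1101000111101 = 6717
0x8F5 = 0100011110101
→ & → 0100000110101 = 2101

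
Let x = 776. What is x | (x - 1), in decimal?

x = 1100001000 = 776
x - 1 = 1100000111
OR    = 1100001111 = 783
(x | (x - 1) sets all bits below the lowest set bit.)

783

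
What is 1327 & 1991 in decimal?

1327 = 10100101111
1991 = 11111000111
AND → 10100000111 = 1287

1287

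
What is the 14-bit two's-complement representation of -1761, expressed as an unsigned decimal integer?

1761 in 14 bits: 00011011100001
Invert: 11100100011110
Add 1:  11100100011111 = 14623
(Check: 2^14 - 1761 = 16384 - 1761 = 14623.)

14623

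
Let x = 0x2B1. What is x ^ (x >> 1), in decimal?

x = 1010110001 = 689
x>>1 = 0101011000
XOR  = 1111101001 = 1001
(x ^ (x >> 1) gives the standard binary-reflected Gray code of x.)

1001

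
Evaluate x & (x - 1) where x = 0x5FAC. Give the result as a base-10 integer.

24488

x = 101111110101100 = 24492
x - 1 = 101111110101011
AND   = 101111110101000 = 24488
(x & (x - 1) clears the lowest set bit of x.)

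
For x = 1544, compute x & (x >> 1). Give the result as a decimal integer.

512

x = 11000001000 = 1544
x>>1 = 01100000100
AND  = 01000000000 = 512
(x & (x >> 1) has a 1 wherever x has two consecutive 1 bits.)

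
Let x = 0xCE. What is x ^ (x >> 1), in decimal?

169

x = 11001110 = 206
x>>1 = 01100111
XOR  = 10101001 = 169
(x ^ (x >> 1) gives the standard binary-reflected Gray code of x.)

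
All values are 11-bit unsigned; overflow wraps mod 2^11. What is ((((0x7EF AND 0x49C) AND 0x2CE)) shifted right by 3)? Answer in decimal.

17

0x7EF = 11111101111
0x49C = 10010011100
→ AND → 10010001100 = 1164
0x2CE = 01011001110
→ AND → 00010001100 = 140
→ shifted right by 3 → 00000010001 = 17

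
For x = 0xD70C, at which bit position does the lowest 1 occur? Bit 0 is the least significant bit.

2

0xD70C = 1101011100001100
Trailing zeros: 2, so the lowest set bit is bit 2 (value 4).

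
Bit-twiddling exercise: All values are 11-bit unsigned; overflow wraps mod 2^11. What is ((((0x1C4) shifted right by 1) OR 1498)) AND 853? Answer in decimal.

336

0x1C4 = 00111000100
→ shifted right by 1 → 00011100010 = 226
1498 = 10111011010
→ OR → 10111111010 = 1530
853 = 01101010101
→ AND → 00101010000 = 336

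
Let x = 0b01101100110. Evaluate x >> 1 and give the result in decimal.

x = 1101100110
shift right by 1 → 0110110011 = 435
(equivalently, floor(870 / 2))

435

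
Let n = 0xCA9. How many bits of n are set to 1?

6

0xCA9 = 110010101001
Count the 1s: 1 + 1 + 1 + 1 + 1 + 1 = 6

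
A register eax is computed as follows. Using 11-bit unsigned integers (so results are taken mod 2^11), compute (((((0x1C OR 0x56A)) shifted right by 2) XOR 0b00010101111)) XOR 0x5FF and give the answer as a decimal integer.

0x1C = 00000011100
0x56A = 10101101010
→ OR → 10101111110 = 1406
→ shifted right by 2 → 00101011111 = 351
0b00010101111 = 00010101111
→ XOR → 00111110000 = 496
0x5FF = 10111111111
→ XOR → 10000001111 = 1039

1039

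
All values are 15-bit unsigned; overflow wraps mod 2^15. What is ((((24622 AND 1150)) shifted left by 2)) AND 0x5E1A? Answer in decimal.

24622 = 110000000101110
1150 = 000010001111110
→ AND → 000000000101110 = 46
→ shifted left by 2 (mod 2^15) → 000000010111000 = 184
0x5E1A = 101111000011010
→ AND → 000000000011000 = 24

24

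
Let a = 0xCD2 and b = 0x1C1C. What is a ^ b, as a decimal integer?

4302

0xCD2 = 0110011010010
0x1C1C = 1110000011100
XOR → 1000011001110 = 4302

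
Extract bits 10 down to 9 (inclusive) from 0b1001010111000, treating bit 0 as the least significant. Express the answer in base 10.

1

v = 1001010111000
Shift right by 9: 1001
Mask low 2 bits: 01 = 1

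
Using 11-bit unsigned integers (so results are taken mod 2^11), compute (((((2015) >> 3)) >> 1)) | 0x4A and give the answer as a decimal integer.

2015 = 11111011111
→ >> 3 → 00011111011 = 251
→ >> 1 → 00001111101 = 125
0x4A = 00001001010
→ | → 00001111111 = 127

127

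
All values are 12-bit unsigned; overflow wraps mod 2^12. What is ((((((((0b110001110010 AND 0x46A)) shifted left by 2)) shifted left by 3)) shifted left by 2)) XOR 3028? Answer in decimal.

2772

0b110001110010 = 110001110010
0x46A = 010001101010
→ AND → 010001100010 = 1122
→ shifted left by 2 (mod 2^12) → 000110001000 = 392
→ shifted left by 3 (mod 2^12) → 110001000000 = 3136
→ shifted left by 2 (mod 2^12) → 000100000000 = 256
3028 = 101111010100
→ XOR → 101011010100 = 2772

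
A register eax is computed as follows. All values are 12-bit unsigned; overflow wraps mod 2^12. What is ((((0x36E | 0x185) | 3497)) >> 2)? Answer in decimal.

0x36E = 001101101110
0x185 = 000110000101
→ | → 001111101111 = 1007
3497 = 110110101001
→ | → 111111101111 = 4079
→ >> 2 → 001111111011 = 1019

1019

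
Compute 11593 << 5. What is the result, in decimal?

370976

11593 = 0000010110101001001
shift left by 5 → 1011010100100100000 = 370976
(equivalently, 11593 × 2^5 = 11593 × 32)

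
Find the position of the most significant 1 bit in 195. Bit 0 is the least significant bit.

7

195 = 11000011
The topmost 1 is at position 7 (since 2^7 = 128 ≤ 195 < 256).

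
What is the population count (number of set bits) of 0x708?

0x708 = 11100001000
Count the 1s: 1 + 1 + 1 + 1 = 4

4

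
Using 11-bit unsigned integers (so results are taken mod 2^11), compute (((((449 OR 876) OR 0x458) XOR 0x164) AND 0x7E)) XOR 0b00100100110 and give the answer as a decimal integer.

449 = 00111000001
876 = 01101101100
→ OR → 01111101101 = 1005
0x458 = 10001011000
→ OR → 11111111101 = 2045
0x164 = 00101100100
→ XOR → 11010011001 = 1689
0x7E = 00001111110
→ AND → 00000011000 = 24
0b00100100110 = 00100100110
→ XOR → 00100111110 = 318

318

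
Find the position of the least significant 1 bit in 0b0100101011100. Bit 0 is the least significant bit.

0b0100101011100 = 100101011100
Trailing zeros: 2, so the lowest set bit is bit 2 (value 4).

2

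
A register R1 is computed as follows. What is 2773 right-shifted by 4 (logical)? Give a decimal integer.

2773 = 101011010101
shift right by 4 → 000010101101 = 173
(equivalently, floor(2773 / 16))

173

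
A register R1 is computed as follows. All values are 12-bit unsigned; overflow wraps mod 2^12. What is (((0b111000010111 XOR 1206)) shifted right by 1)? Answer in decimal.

0b111000010111 = 111000010111
1206 = 010010110110
→ XOR → 101010100001 = 2721
→ shifted right by 1 → 010101010000 = 1360

1360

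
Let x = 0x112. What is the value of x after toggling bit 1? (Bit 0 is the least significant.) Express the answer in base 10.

272

x = 00100010010
bit 1 is currently 1; toggle it via x ^ (1 << 1) = x ^ 2
→ 00100010000 = 272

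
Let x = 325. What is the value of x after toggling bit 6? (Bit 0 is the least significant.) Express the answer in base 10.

261

x = 0101000101
bit 6 is currently 1; toggle it via x ^ (1 << 6) = x ^ 64
→ 0100000101 = 261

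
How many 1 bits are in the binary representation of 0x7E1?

0x7E1 = 11111100001
Count the 1s: 1 + 1 + 1 + 1 + 1 + 1 + 1 = 7

7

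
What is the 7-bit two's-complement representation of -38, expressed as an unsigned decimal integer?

38 in 7 bits: 0100110
Invert: 1011001
Add 1:  1011010 = 90
(Check: 2^7 - 38 = 128 - 38 = 90.)

90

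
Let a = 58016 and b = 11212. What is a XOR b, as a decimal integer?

58016 = 1110001010100000
11212 = 0010101111001100
XOR → 1100100101101100 = 51564

51564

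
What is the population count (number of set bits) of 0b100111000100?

n = 100111000100
Count the 1s: 1 + 1 + 1 + 1 + 1 = 5

5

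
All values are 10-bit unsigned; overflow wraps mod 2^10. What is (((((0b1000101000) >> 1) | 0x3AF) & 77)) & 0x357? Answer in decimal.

0b1000101000 = 1000101000
→ >> 1 → 0100010100 = 276
0x3AF = 1110101111
→ | → 1110111111 = 959
77 = 0001001101
→ & → 0000001101 = 13
0x357 = 1101010111
→ & → 0000000101 = 5

5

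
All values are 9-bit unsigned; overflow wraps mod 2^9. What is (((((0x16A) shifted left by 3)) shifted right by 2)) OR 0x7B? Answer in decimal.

0x16A = 101101010
→ shifted left by 3 (mod 2^9) → 101010000 = 336
→ shifted right by 2 → 001010100 = 84
0x7B = 001111011
→ OR → 001111111 = 127

127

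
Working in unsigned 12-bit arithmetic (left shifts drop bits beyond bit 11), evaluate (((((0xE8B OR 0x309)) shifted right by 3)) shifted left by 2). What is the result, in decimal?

1988

0xE8B = 111010001011
0x309 = 001100001001
→ OR → 111110001011 = 3979
→ shifted right by 3 → 000111110001 = 497
→ shifted left by 2 (mod 2^12) → 011111000100 = 1988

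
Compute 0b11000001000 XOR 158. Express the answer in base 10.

a = 11000001000
158 = 00010011110
XOR → 11010010110 = 1686

1686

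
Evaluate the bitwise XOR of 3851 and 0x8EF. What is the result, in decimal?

2020

3851 = 111100001011
0x8EF = 100011101111
XOR → 011111100100 = 2020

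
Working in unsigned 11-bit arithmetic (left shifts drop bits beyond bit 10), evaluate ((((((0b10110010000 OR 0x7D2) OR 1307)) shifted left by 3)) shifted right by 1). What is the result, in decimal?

876

0b10110010000 = 10110010000
0x7D2 = 11111010010
→ OR → 11111010010 = 2002
1307 = 10100011011
→ OR → 11111011011 = 2011
→ shifted left by 3 (mod 2^11) → 11011011000 = 1752
→ shifted right by 1 → 01101101100 = 876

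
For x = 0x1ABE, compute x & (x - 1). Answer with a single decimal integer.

6844

x = 1101010111110 = 6846
x - 1 = 1101010111101
AND   = 1101010111100 = 6844
(x & (x - 1) clears the lowest set bit of x.)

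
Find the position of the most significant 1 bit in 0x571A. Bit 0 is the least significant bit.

0x571A = 101011100011010
The topmost 1 is at position 14 (since 2^14 = 16384 ≤ 22298 < 32768).

14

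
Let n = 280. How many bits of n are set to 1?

3

280 = 100011000
Count the 1s: 1 + 1 + 1 = 3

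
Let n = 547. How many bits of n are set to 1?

547 = 1000100011
Count the 1s: 1 + 1 + 1 + 1 = 4

4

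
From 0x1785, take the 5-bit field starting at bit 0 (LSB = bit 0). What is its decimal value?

5

v = 1011110000101
Shift right by 0: 1011110000101
Mask low 5 bits: 00101 = 5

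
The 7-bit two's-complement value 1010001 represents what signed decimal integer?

pattern = 1010001 (MSB is 1 ⇒ negative)
Invert: 0101110, add 1 → 0101111 = 47, so the value is -47.
(Equivalently: 81 - 2^7 = 81 - 128 = -47.)

-47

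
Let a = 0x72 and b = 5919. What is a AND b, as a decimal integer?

18

0x72 = 0000001110010
5919 = 1011100011111
AND → 0000000010010 = 18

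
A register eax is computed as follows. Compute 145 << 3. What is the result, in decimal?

145 = 00010010001
shift left by 3 → 10010001000 = 1160
(equivalently, 145 × 2^3 = 145 × 8)

1160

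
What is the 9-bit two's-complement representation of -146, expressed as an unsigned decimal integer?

146 in 9 bits: 010010010
Invert: 101101101
Add 1:  101101110 = 366
(Check: 2^9 - 146 = 512 - 146 = 366.)

366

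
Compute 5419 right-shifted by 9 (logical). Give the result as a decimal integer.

5419 = 1010100101011
shift right by 9 → 0000000001010 = 10
(equivalently, floor(5419 / 512))

10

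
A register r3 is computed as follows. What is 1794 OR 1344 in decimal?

1858

1794 = 11100000010
1344 = 10101000000
 OR → 11101000010 = 1858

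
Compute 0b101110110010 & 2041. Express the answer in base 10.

944

a = 101110110010
2041 = 011111111001
AND → 001110110000 = 944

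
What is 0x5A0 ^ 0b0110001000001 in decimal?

0x5A0 = 010110100000
b = 110001000001
XOR → 100111100001 = 2529

2529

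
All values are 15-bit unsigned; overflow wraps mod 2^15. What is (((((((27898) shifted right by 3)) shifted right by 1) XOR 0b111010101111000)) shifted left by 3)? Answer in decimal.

27898 = 110110011111010
→ shifted right by 3 → 000110110011111 = 3487
→ shifted right by 1 → 000011011001111 = 1743
0b111010101111000 = 111010101111000
→ XOR → 111001110110111 = 29623
→ shifted left by 3 (mod 2^15) → 001110110111000 = 7608

7608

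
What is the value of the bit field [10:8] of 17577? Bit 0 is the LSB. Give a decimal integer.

4

v = 0100010010101001
Shift right by 8: 01000100
Mask low 3 bits: 100 = 4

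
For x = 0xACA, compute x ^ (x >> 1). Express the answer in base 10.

x = 101011001010 = 2762
x>>1 = 010101100101
XOR  = 111110101111 = 4015
(x ^ (x >> 1) gives the standard binary-reflected Gray code of x.)

4015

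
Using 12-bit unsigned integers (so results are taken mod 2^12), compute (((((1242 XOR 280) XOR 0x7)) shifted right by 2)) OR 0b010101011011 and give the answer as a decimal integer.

1242 = 010011011010
280 = 000100011000
→ XOR → 010111000010 = 1474
0x7 = 000000000111
→ XOR → 010111000101 = 1477
→ shifted right by 2 → 000101110001 = 369
0b010101011011 = 010101011011
→ OR → 010101111011 = 1403

1403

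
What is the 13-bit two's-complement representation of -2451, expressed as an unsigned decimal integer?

2451 in 13 bits: 0100110010011
Invert: 1011001101100
Add 1:  1011001101101 = 5741
(Check: 2^13 - 2451 = 8192 - 2451 = 5741.)

5741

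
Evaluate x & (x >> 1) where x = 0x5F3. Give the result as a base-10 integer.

x = 10111110011 = 1523
x>>1 = 01011111001
AND  = 00011110001 = 241
(x & (x >> 1) has a 1 wherever x has two consecutive 1 bits.)

241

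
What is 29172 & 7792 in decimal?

29172 = 111000111110100
7792 = 001111001110000
AND → 001000001110000 = 4208

4208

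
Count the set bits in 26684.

7

26684 = 110100000111100
Count the 1s: 1 + 1 + 1 + 1 + 1 + 1 + 1 = 7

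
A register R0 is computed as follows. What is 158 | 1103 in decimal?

1247

158 = 00010011110
1103 = 10001001111
 OR → 10011011111 = 1247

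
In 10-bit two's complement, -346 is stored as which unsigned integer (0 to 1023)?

346 in 10 bits: 0101011010
Invert: 1010100101
Add 1:  1010100110 = 678
(Check: 2^10 - 346 = 1024 - 346 = 678.)

678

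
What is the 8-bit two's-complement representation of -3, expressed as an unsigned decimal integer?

253

3 in 8 bits: 00000011
Invert: 11111100
Add 1:  11111101 = 253
(Check: 2^8 - 3 = 256 - 3 = 253.)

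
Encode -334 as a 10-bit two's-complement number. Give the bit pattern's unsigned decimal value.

690

334 in 10 bits: 0101001110
Invert: 1010110001
Add 1:  1010110010 = 690
(Check: 2^10 - 334 = 1024 - 334 = 690.)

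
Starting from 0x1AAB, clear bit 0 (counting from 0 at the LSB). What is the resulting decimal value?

x = 01101010101011
bit 0 is currently 1; clear it via x & ~(1 << 0) = x & ~1
→ 01101010101010 = 6826

6826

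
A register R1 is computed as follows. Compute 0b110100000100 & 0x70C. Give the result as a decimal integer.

1284

a = 110100000100
0x70C = 011100001100
AND → 010100000100 = 1284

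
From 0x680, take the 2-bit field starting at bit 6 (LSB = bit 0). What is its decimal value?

2

v = 11010000000
Shift right by 6: 11010
Mask low 2 bits: 10 = 2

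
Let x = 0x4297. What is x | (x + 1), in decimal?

17055

x = 100001010010111 = 17047
x + 1 = 100001010011000
OR    = 100001010011111 = 17055
(x | (x + 1) sets the lowest cleared bit.)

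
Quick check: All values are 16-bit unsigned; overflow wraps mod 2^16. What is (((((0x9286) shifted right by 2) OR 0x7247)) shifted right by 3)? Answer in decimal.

0x9286 = 1001001010000110
→ shifted right by 2 → 0010010010100001 = 9377
0x7247 = 0111001001000111
→ OR → 0111011011100111 = 30439
→ shifted right by 3 → 0000111011011100 = 3804

3804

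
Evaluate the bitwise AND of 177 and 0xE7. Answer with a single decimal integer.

161

177 = 10110001
0xE7 = 11100111
AND → 10100001 = 161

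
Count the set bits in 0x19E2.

7

0x19E2 = 1100111100010
Count the 1s: 1 + 1 + 1 + 1 + 1 + 1 + 1 = 7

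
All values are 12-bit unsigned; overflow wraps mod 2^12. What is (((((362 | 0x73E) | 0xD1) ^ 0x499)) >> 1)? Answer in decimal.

362 = 000101101010
0x73E = 011100111110
→ | → 011101111110 = 1918
0xD1 = 000011010001
→ | → 011111111111 = 2047
0x499 = 010010011001
→ ^ → 001101100110 = 870
→ >> 1 → 000110110011 = 435

435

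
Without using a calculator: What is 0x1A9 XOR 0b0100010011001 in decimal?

0x1A9 = 000110101001
b = 100010011001
XOR → 100100110000 = 2352

2352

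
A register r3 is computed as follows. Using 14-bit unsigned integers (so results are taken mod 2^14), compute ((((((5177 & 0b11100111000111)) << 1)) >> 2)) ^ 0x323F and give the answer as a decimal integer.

5177 = 01010000111001
0b11100111000111 = 11100111000111
→ & → 01000000000001 = 4097
→ << 1 (mod 2^14) → 10000000000010 = 8194
→ >> 2 → 00100000000000 = 2048
0x323F = 11001000111111
→ ^ → 11101000111111 = 14911

14911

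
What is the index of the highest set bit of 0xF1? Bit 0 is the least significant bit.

0xF1 = 11110001
The topmost 1 is at position 7 (since 2^7 = 128 ≤ 241 < 256).

7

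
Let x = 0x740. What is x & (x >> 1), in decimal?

768

x = 11101000000 = 1856
x>>1 = 01110100000
AND  = 01100000000 = 768
(x & (x >> 1) has a 1 wherever x has two consecutive 1 bits.)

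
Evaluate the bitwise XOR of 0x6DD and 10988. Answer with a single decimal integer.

0x6DD = 00011011011101
10988 = 10101011101100
XOR → 10110000110001 = 11313

11313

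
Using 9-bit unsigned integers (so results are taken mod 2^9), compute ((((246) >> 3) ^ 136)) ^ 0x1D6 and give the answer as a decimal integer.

246 = 011110110
→ >> 3 → 000011110 = 30
136 = 010001000
→ ^ → 010010110 = 150
0x1D6 = 111010110
→ ^ → 101000000 = 320

320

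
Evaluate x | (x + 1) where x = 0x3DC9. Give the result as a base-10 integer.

15819

x = 11110111001001 = 15817
x + 1 = 11110111001010
OR    = 11110111001011 = 15819
(x | (x + 1) sets the lowest cleared bit.)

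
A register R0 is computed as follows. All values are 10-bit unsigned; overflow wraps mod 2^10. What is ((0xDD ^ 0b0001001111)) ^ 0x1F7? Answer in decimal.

357

0xDD = 0011011101
0b0001001111 = 0001001111
→ ^ → 0010010010 = 146
0x1F7 = 0111110111
→ ^ → 0101100101 = 357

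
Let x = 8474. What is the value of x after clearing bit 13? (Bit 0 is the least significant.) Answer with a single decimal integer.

282

x = 10000100011010
bit 13 is currently 1; clear it via x & ~(1 << 13) = x & ~8192
→ 00000100011010 = 282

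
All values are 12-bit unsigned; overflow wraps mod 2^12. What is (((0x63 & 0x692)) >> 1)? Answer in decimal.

1

0x63 = 000001100011
0x692 = 011010010010
→ & → 000000000010 = 2
→ >> 1 → 000000000001 = 1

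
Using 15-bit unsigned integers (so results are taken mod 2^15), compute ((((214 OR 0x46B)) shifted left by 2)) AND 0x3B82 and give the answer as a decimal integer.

4992

214 = 000000011010110
0x46B = 000010001101011
→ OR → 000010011111111 = 1279
→ shifted left by 2 (mod 2^15) → 001001111111100 = 5116
0x3B82 = 011101110000010
→ AND → 001001110000000 = 4992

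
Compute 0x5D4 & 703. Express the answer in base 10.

148

0x5D4 = 10111010100
703 = 01010111111
AND → 00010010100 = 148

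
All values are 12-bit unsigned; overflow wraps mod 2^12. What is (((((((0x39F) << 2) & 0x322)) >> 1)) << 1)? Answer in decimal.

544

0x39F = 001110011111
→ << 2 (mod 2^12) → 111001111100 = 3708
0x322 = 001100100010
→ & → 001000100000 = 544
→ >> 1 → 000100010000 = 272
→ << 1 (mod 2^12) → 001000100000 = 544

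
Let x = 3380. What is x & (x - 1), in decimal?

3376

x = 110100110100 = 3380
x - 1 = 110100110011
AND   = 110100110000 = 3376
(x & (x - 1) clears the lowest set bit of x.)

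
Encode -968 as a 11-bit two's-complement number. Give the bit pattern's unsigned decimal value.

1080

968 in 11 bits: 01111001000
Invert: 10000110111
Add 1:  10000111000 = 1080
(Check: 2^11 - 968 = 2048 - 968 = 1080.)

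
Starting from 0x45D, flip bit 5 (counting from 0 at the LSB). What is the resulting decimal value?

x = 010001011101
bit 5 is currently 0; toggle it via x ^ (1 << 5) = x ^ 32
→ 010001111101 = 1149

1149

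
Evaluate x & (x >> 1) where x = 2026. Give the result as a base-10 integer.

992

x = 11111101010 = 2026
x>>1 = 01111110101
AND  = 01111100000 = 992
(x & (x >> 1) has a 1 wherever x has two consecutive 1 bits.)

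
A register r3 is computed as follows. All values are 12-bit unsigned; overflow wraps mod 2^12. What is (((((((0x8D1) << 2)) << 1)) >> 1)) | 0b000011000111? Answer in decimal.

967

0x8D1 = 100011010001
→ << 2 (mod 2^12) → 001101000100 = 836
→ << 1 (mod 2^12) → 011010001000 = 1672
→ >> 1 → 001101000100 = 836
0b000011000111 = 000011000111
→ | → 001111000111 = 967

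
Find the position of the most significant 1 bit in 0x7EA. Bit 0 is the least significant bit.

0x7EA = 11111101010
The topmost 1 is at position 10 (since 2^10 = 1024 ≤ 2026 < 2048).

10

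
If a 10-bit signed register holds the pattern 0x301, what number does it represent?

pattern = 1100000001 (MSB is 1 ⇒ negative)
Invert: 0011111110, add 1 → 0011111111 = 255, so the value is -255.
(Equivalently: 769 - 2^10 = 769 - 1024 = -255.)

-255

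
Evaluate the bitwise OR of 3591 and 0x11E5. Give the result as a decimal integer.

8167

3591 = 0111000000111
0x11E5 = 1000111100101
 OR → 1111111100111 = 8167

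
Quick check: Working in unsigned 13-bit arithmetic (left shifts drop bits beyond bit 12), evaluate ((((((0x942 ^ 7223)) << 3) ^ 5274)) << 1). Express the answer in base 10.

7780

0x942 = 0100101000010
7223 = 1110000110111
→ ^ → 1010101110101 = 5493
→ << 3 (mod 2^13) → 0101110101000 = 2984
5274 = 1010010011010
→ ^ → 1111100110010 = 7986
→ << 1 (mod 2^13) → 1111001100100 = 7780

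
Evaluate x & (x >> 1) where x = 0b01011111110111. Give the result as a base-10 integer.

1011

x = 1011111110111 = 6135
x>>1 = 0101111111011
AND  = 0001111110011 = 1011
(x & (x >> 1) has a 1 wherever x has two consecutive 1 bits.)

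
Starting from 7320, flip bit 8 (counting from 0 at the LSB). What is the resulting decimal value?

7576

x = 1110010011000
bit 8 is currently 0; toggle it via x ^ (1 << 8) = x ^ 256
→ 1110110011000 = 7576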